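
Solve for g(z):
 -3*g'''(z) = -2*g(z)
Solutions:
 g(z) = C3*exp(2^(1/3)*3^(2/3)*z/3) + (C1*sin(2^(1/3)*3^(1/6)*z/2) + C2*cos(2^(1/3)*3^(1/6)*z/2))*exp(-2^(1/3)*3^(2/3)*z/6)


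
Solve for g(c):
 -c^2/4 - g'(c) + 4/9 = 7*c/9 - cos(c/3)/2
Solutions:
 g(c) = C1 - c^3/12 - 7*c^2/18 + 4*c/9 + 3*sin(c/3)/2


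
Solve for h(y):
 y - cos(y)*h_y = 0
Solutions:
 h(y) = C1 + Integral(y/cos(y), y)


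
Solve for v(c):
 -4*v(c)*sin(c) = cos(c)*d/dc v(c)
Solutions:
 v(c) = C1*cos(c)^4


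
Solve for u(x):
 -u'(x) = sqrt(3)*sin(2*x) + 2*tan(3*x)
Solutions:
 u(x) = C1 + 2*log(cos(3*x))/3 + sqrt(3)*cos(2*x)/2


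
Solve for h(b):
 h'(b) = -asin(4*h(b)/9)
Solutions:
 Integral(1/asin(4*_y/9), (_y, h(b))) = C1 - b


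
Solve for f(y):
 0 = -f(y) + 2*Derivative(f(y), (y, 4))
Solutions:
 f(y) = C1*exp(-2^(3/4)*y/2) + C2*exp(2^(3/4)*y/2) + C3*sin(2^(3/4)*y/2) + C4*cos(2^(3/4)*y/2)


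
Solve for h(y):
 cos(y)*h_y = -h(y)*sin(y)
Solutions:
 h(y) = C1*cos(y)


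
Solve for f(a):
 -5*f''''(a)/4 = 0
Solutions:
 f(a) = C1 + C2*a + C3*a^2 + C4*a^3


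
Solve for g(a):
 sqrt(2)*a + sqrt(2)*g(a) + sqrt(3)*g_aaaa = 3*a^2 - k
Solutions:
 g(a) = 3*sqrt(2)*a^2/2 - a - sqrt(2)*k/2 + (C1*sin(2^(5/8)*3^(7/8)*a/6) + C2*cos(2^(5/8)*3^(7/8)*a/6))*exp(-2^(5/8)*3^(7/8)*a/6) + (C3*sin(2^(5/8)*3^(7/8)*a/6) + C4*cos(2^(5/8)*3^(7/8)*a/6))*exp(2^(5/8)*3^(7/8)*a/6)


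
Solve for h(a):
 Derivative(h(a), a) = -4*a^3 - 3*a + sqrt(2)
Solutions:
 h(a) = C1 - a^4 - 3*a^2/2 + sqrt(2)*a


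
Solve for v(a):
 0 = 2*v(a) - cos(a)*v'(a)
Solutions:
 v(a) = C1*(sin(a) + 1)/(sin(a) - 1)


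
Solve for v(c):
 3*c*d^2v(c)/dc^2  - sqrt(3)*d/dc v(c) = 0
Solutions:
 v(c) = C1 + C2*c^(sqrt(3)/3 + 1)


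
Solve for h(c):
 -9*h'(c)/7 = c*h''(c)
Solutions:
 h(c) = C1 + C2/c^(2/7)


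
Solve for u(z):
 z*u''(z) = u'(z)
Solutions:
 u(z) = C1 + C2*z^2


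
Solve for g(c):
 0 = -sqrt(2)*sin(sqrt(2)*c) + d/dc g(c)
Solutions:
 g(c) = C1 - cos(sqrt(2)*c)


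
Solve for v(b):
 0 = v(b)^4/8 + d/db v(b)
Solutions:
 v(b) = (-3^(2/3)/3 - 3^(1/6)*I)*(1/(C1 + b))^(1/3)
 v(b) = (-3^(2/3)/3 + 3^(1/6)*I)*(1/(C1 + b))^(1/3)
 v(b) = 2*(1/(C1 + 3*b))^(1/3)


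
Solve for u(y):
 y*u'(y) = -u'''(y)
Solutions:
 u(y) = C1 + Integral(C2*airyai(-y) + C3*airybi(-y), y)


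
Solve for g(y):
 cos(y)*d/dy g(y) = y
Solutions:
 g(y) = C1 + Integral(y/cos(y), y)


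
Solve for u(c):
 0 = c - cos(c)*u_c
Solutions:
 u(c) = C1 + Integral(c/cos(c), c)


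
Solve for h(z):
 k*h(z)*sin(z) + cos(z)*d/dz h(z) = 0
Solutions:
 h(z) = C1*exp(k*log(cos(z)))


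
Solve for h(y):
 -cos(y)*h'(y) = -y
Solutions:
 h(y) = C1 + Integral(y/cos(y), y)


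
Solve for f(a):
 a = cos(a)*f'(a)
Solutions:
 f(a) = C1 + Integral(a/cos(a), a)


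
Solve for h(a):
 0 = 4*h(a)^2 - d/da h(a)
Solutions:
 h(a) = -1/(C1 + 4*a)


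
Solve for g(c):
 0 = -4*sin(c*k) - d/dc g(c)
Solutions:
 g(c) = C1 + 4*cos(c*k)/k


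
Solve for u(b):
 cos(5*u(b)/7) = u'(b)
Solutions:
 -b - 7*log(sin(5*u(b)/7) - 1)/10 + 7*log(sin(5*u(b)/7) + 1)/10 = C1


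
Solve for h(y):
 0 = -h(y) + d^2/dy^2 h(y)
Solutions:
 h(y) = C1*exp(-y) + C2*exp(y)


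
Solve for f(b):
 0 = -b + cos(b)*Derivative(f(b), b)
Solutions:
 f(b) = C1 + Integral(b/cos(b), b)


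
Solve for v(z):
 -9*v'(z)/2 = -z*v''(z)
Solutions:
 v(z) = C1 + C2*z^(11/2)


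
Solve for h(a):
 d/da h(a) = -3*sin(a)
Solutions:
 h(a) = C1 + 3*cos(a)


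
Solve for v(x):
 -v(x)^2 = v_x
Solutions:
 v(x) = 1/(C1 + x)


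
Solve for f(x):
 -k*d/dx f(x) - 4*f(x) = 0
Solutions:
 f(x) = C1*exp(-4*x/k)


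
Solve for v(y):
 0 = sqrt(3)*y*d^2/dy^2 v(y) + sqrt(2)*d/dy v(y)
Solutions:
 v(y) = C1 + C2*y^(1 - sqrt(6)/3)


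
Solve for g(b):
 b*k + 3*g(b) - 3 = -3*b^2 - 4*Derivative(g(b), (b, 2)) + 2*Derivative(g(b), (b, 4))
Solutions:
 g(b) = C1*exp(-b*sqrt(1 + sqrt(10)/2)) + C2*exp(b*sqrt(1 + sqrt(10)/2)) + C3*sin(b*sqrt(-1 + sqrt(10)/2)) + C4*cos(b*sqrt(-1 + sqrt(10)/2)) - b^2 - b*k/3 + 11/3


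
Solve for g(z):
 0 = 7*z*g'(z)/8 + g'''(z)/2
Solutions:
 g(z) = C1 + Integral(C2*airyai(-14^(1/3)*z/2) + C3*airybi(-14^(1/3)*z/2), z)


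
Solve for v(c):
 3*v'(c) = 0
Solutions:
 v(c) = C1


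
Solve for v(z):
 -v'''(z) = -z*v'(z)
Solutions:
 v(z) = C1 + Integral(C2*airyai(z) + C3*airybi(z), z)


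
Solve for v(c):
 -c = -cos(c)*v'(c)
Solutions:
 v(c) = C1 + Integral(c/cos(c), c)


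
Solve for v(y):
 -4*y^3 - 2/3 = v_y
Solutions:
 v(y) = C1 - y^4 - 2*y/3


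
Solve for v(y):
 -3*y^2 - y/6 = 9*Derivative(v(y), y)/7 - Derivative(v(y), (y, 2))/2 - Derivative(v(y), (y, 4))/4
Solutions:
 v(y) = C1 + C2*exp(-y*(-7*2^(2/3)*63^(1/3)/(81 + sqrt(6855))^(1/3) + 294^(1/3)*(81 + sqrt(6855))^(1/3))/42)*sin(3^(1/6)*y*(21*2^(2/3)*7^(1/3)/(81 + sqrt(6855))^(1/3) + 3^(2/3)*98^(1/3)*(81 + sqrt(6855))^(1/3))/42) + C3*exp(-y*(-7*2^(2/3)*63^(1/3)/(81 + sqrt(6855))^(1/3) + 294^(1/3)*(81 + sqrt(6855))^(1/3))/42)*cos(3^(1/6)*y*(21*2^(2/3)*7^(1/3)/(81 + sqrt(6855))^(1/3) + 3^(2/3)*98^(1/3)*(81 + sqrt(6855))^(1/3))/42) + C4*exp(y*(-7*2^(2/3)*63^(1/3)/(81 + sqrt(6855))^(1/3) + 294^(1/3)*(81 + sqrt(6855))^(1/3))/21) - 7*y^3/9 - 35*y^2/36 - 245*y/324


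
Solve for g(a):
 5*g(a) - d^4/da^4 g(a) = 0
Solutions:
 g(a) = C1*exp(-5^(1/4)*a) + C2*exp(5^(1/4)*a) + C3*sin(5^(1/4)*a) + C4*cos(5^(1/4)*a)


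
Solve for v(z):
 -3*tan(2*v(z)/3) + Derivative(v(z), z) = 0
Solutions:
 v(z) = -3*asin(C1*exp(2*z))/2 + 3*pi/2
 v(z) = 3*asin(C1*exp(2*z))/2


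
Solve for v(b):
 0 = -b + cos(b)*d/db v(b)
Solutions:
 v(b) = C1 + Integral(b/cos(b), b)


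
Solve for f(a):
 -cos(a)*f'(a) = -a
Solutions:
 f(a) = C1 + Integral(a/cos(a), a)


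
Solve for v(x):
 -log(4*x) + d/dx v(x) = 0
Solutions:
 v(x) = C1 + x*log(x) - x + x*log(4)


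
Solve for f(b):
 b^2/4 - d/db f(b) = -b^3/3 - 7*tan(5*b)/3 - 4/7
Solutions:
 f(b) = C1 + b^4/12 + b^3/12 + 4*b/7 - 7*log(cos(5*b))/15


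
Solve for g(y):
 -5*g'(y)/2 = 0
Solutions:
 g(y) = C1


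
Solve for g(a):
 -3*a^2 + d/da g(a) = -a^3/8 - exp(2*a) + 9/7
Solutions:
 g(a) = C1 - a^4/32 + a^3 + 9*a/7 - exp(2*a)/2


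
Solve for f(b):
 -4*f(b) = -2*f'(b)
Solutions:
 f(b) = C1*exp(2*b)


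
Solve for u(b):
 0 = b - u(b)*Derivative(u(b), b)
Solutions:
 u(b) = -sqrt(C1 + b^2)
 u(b) = sqrt(C1 + b^2)


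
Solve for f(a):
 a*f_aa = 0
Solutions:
 f(a) = C1 + C2*a


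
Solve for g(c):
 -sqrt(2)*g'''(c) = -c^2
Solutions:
 g(c) = C1 + C2*c + C3*c^2 + sqrt(2)*c^5/120


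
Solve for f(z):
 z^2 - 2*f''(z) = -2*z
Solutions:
 f(z) = C1 + C2*z + z^4/24 + z^3/6


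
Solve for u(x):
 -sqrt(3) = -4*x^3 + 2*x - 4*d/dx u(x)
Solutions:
 u(x) = C1 - x^4/4 + x^2/4 + sqrt(3)*x/4


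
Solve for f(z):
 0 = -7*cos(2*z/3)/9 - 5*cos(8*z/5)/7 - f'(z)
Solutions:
 f(z) = C1 - 7*sin(2*z/3)/6 - 25*sin(8*z/5)/56


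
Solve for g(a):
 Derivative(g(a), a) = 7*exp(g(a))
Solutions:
 g(a) = log(-1/(C1 + 7*a))


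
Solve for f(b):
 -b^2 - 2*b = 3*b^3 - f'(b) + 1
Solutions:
 f(b) = C1 + 3*b^4/4 + b^3/3 + b^2 + b


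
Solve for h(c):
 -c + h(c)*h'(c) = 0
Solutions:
 h(c) = -sqrt(C1 + c^2)
 h(c) = sqrt(C1 + c^2)


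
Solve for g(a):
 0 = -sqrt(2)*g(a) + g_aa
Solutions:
 g(a) = C1*exp(-2^(1/4)*a) + C2*exp(2^(1/4)*a)


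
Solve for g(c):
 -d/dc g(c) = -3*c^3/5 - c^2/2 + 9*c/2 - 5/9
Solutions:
 g(c) = C1 + 3*c^4/20 + c^3/6 - 9*c^2/4 + 5*c/9


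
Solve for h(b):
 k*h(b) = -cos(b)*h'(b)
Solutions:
 h(b) = C1*exp(k*(log(sin(b) - 1) - log(sin(b) + 1))/2)


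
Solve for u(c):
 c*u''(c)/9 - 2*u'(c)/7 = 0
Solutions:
 u(c) = C1 + C2*c^(25/7)


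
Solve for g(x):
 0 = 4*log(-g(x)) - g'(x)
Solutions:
 -li(-g(x)) = C1 + 4*x


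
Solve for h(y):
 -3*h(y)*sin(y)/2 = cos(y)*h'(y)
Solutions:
 h(y) = C1*cos(y)^(3/2)


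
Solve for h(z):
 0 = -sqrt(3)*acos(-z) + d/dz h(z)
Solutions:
 h(z) = C1 + sqrt(3)*(z*acos(-z) + sqrt(1 - z^2))


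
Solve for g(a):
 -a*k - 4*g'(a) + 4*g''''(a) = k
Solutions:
 g(a) = C1 + C4*exp(a) - a^2*k/8 - a*k/4 + (C2*sin(sqrt(3)*a/2) + C3*cos(sqrt(3)*a/2))*exp(-a/2)


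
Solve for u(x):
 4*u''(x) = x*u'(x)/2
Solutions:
 u(x) = C1 + C2*erfi(x/4)


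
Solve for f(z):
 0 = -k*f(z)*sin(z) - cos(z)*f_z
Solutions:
 f(z) = C1*exp(k*log(cos(z)))


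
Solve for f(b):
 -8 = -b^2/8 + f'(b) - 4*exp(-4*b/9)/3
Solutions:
 f(b) = C1 + b^3/24 - 8*b - 3*exp(-4*b/9)


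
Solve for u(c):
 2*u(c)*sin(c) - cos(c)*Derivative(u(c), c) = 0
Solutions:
 u(c) = C1/cos(c)^2


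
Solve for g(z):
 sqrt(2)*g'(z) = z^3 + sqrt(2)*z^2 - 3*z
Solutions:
 g(z) = C1 + sqrt(2)*z^4/8 + z^3/3 - 3*sqrt(2)*z^2/4


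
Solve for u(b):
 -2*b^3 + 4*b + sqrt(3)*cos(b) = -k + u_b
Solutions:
 u(b) = C1 - b^4/2 + 2*b^2 + b*k + sqrt(3)*sin(b)


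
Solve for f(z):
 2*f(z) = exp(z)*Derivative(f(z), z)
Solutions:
 f(z) = C1*exp(-2*exp(-z))


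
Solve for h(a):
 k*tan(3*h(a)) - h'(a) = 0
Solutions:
 h(a) = -asin(C1*exp(3*a*k))/3 + pi/3
 h(a) = asin(C1*exp(3*a*k))/3


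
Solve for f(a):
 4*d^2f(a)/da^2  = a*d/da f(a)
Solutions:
 f(a) = C1 + C2*erfi(sqrt(2)*a/4)


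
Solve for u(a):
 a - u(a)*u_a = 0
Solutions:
 u(a) = -sqrt(C1 + a^2)
 u(a) = sqrt(C1 + a^2)


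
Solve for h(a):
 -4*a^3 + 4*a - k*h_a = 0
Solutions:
 h(a) = C1 - a^4/k + 2*a^2/k


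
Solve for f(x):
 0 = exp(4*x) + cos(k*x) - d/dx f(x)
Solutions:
 f(x) = C1 + exp(4*x)/4 + sin(k*x)/k


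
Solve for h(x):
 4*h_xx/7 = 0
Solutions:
 h(x) = C1 + C2*x


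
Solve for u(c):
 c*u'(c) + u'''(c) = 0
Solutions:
 u(c) = C1 + Integral(C2*airyai(-c) + C3*airybi(-c), c)


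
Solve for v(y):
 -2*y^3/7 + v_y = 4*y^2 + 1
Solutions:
 v(y) = C1 + y^4/14 + 4*y^3/3 + y


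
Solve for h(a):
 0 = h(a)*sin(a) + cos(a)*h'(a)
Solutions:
 h(a) = C1*cos(a)


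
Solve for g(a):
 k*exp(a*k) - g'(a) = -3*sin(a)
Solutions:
 g(a) = C1 + exp(a*k) - 3*cos(a)


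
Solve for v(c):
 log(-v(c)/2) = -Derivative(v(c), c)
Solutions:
 Integral(1/(log(-_y) - log(2)), (_y, v(c))) = C1 - c


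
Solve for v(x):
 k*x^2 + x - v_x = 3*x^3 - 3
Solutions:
 v(x) = C1 + k*x^3/3 - 3*x^4/4 + x^2/2 + 3*x


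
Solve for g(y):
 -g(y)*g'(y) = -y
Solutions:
 g(y) = -sqrt(C1 + y^2)
 g(y) = sqrt(C1 + y^2)


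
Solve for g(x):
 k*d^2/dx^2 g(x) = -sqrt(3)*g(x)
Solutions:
 g(x) = C1*exp(-3^(1/4)*x*sqrt(-1/k)) + C2*exp(3^(1/4)*x*sqrt(-1/k))


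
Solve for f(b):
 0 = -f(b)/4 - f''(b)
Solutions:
 f(b) = C1*sin(b/2) + C2*cos(b/2)


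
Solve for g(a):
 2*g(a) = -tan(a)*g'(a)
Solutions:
 g(a) = C1/sin(a)^2


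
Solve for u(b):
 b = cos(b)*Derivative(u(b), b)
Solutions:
 u(b) = C1 + Integral(b/cos(b), b)


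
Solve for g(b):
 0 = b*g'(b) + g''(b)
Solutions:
 g(b) = C1 + C2*erf(sqrt(2)*b/2)


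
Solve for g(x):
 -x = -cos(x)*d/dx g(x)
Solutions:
 g(x) = C1 + Integral(x/cos(x), x)


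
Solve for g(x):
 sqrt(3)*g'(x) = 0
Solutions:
 g(x) = C1


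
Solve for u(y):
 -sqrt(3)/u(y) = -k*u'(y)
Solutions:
 u(y) = -sqrt(C1 + 2*sqrt(3)*y/k)
 u(y) = sqrt(C1 + 2*sqrt(3)*y/k)


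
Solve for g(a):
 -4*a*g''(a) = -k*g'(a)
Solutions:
 g(a) = C1 + a^(re(k)/4 + 1)*(C2*sin(log(a)*Abs(im(k))/4) + C3*cos(log(a)*im(k)/4))


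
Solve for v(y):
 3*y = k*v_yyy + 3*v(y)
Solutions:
 v(y) = C1*exp(3^(1/3)*y*(-1/k)^(1/3)) + C2*exp(y*(-1/k)^(1/3)*(-3^(1/3) + 3^(5/6)*I)/2) + C3*exp(-y*(-1/k)^(1/3)*(3^(1/3) + 3^(5/6)*I)/2) + y


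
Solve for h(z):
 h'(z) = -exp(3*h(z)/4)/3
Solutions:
 h(z) = 4*log(1/(C1 + z))/3 + 8*log(2)/3
 h(z) = 4*log(2^(2/3)*(-1 - sqrt(3)*I)*(1/(C1 + z))^(1/3)/2)
 h(z) = 4*log(2^(2/3)*(-1 + sqrt(3)*I)*(1/(C1 + z))^(1/3)/2)


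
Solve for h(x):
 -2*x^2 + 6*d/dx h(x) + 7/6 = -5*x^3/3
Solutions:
 h(x) = C1 - 5*x^4/72 + x^3/9 - 7*x/36


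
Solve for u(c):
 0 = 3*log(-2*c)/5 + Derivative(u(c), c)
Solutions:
 u(c) = C1 - 3*c*log(-c)/5 + 3*c*(1 - log(2))/5


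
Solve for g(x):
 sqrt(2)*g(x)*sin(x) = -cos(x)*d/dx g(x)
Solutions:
 g(x) = C1*cos(x)^(sqrt(2))


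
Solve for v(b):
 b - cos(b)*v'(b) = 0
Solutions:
 v(b) = C1 + Integral(b/cos(b), b)


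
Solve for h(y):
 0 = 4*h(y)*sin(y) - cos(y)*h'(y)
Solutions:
 h(y) = C1/cos(y)^4


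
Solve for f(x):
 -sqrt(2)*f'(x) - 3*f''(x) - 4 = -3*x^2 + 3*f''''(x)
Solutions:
 f(x) = C1 + C2*exp(2^(1/6)*3^(1/3)*x*(-2*3^(1/3)/(3 + sqrt(15))^(1/3) + 2^(2/3)*(3 + sqrt(15))^(1/3))/12)*sin(6^(1/6)*x*(6/(3 + sqrt(15))^(1/3) + 6^(2/3)*(3 + sqrt(15))^(1/3))/12) + C3*exp(2^(1/6)*3^(1/3)*x*(-2*3^(1/3)/(3 + sqrt(15))^(1/3) + 2^(2/3)*(3 + sqrt(15))^(1/3))/12)*cos(6^(1/6)*x*(6/(3 + sqrt(15))^(1/3) + 6^(2/3)*(3 + sqrt(15))^(1/3))/12) + C4*exp(-2^(1/6)*3^(1/3)*x*(-2*3^(1/3)/(3 + sqrt(15))^(1/3) + 2^(2/3)*(3 + sqrt(15))^(1/3))/6) + sqrt(2)*x^3/2 - 9*x^2/2 + 23*sqrt(2)*x/2


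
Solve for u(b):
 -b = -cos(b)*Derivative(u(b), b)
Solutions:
 u(b) = C1 + Integral(b/cos(b), b)


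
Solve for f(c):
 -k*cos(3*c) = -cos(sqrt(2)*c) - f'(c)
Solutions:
 f(c) = C1 + k*sin(3*c)/3 - sqrt(2)*sin(sqrt(2)*c)/2


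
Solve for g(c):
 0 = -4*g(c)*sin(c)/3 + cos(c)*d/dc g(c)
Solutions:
 g(c) = C1/cos(c)^(4/3)


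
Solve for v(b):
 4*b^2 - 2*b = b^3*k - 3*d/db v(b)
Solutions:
 v(b) = C1 + b^4*k/12 - 4*b^3/9 + b^2/3


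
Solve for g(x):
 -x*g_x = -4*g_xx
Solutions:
 g(x) = C1 + C2*erfi(sqrt(2)*x/4)


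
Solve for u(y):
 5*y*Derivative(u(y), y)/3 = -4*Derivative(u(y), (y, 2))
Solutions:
 u(y) = C1 + C2*erf(sqrt(30)*y/12)


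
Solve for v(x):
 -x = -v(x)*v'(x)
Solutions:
 v(x) = -sqrt(C1 + x^2)
 v(x) = sqrt(C1 + x^2)


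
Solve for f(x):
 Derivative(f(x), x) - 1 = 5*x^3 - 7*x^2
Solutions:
 f(x) = C1 + 5*x^4/4 - 7*x^3/3 + x


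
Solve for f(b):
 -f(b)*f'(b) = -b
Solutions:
 f(b) = -sqrt(C1 + b^2)
 f(b) = sqrt(C1 + b^2)


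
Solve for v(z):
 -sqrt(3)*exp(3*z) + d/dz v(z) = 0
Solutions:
 v(z) = C1 + sqrt(3)*exp(3*z)/3


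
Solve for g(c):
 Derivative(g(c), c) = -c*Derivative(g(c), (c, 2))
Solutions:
 g(c) = C1 + C2*log(c)


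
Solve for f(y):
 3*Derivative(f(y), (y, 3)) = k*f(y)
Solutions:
 f(y) = C1*exp(3^(2/3)*k^(1/3)*y/3) + C2*exp(k^(1/3)*y*(-3^(2/3) + 3*3^(1/6)*I)/6) + C3*exp(-k^(1/3)*y*(3^(2/3) + 3*3^(1/6)*I)/6)


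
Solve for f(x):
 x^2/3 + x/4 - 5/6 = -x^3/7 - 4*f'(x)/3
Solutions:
 f(x) = C1 - 3*x^4/112 - x^3/12 - 3*x^2/32 + 5*x/8


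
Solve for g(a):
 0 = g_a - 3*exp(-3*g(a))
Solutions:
 g(a) = log(C1 + 9*a)/3
 g(a) = log((-3^(1/3) - 3^(5/6)*I)*(C1 + 3*a)^(1/3)/2)
 g(a) = log((-3^(1/3) + 3^(5/6)*I)*(C1 + 3*a)^(1/3)/2)


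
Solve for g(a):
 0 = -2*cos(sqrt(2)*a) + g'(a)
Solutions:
 g(a) = C1 + sqrt(2)*sin(sqrt(2)*a)


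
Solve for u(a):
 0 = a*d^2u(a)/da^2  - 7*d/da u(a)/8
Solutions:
 u(a) = C1 + C2*a^(15/8)


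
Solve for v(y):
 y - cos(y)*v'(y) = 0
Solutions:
 v(y) = C1 + Integral(y/cos(y), y)


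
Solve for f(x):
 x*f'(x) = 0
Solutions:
 f(x) = C1


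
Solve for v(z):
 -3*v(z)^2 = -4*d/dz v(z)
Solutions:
 v(z) = -4/(C1 + 3*z)


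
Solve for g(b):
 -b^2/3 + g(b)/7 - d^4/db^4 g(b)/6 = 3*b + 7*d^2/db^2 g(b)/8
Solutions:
 g(b) = C1*exp(-sqrt(14)*b*sqrt(-147 + sqrt(24297))/28) + C2*exp(sqrt(14)*b*sqrt(-147 + sqrt(24297))/28) + C3*sin(sqrt(14)*b*sqrt(147 + sqrt(24297))/28) + C4*cos(sqrt(14)*b*sqrt(147 + sqrt(24297))/28) + 7*b^2/3 + 21*b + 343/12


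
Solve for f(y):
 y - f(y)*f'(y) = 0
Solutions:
 f(y) = -sqrt(C1 + y^2)
 f(y) = sqrt(C1 + y^2)


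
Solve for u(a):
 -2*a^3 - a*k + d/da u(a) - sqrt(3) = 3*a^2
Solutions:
 u(a) = C1 + a^4/2 + a^3 + a^2*k/2 + sqrt(3)*a


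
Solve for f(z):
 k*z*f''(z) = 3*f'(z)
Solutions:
 f(z) = C1 + z^(((re(k) + 3)*re(k) + im(k)^2)/(re(k)^2 + im(k)^2))*(C2*sin(3*log(z)*Abs(im(k))/(re(k)^2 + im(k)^2)) + C3*cos(3*log(z)*im(k)/(re(k)^2 + im(k)^2)))


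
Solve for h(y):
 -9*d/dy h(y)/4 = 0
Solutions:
 h(y) = C1


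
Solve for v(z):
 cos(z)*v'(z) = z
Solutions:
 v(z) = C1 + Integral(z/cos(z), z)


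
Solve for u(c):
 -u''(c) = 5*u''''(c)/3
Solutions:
 u(c) = C1 + C2*c + C3*sin(sqrt(15)*c/5) + C4*cos(sqrt(15)*c/5)


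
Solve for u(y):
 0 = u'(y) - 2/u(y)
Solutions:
 u(y) = -sqrt(C1 + 4*y)
 u(y) = sqrt(C1 + 4*y)


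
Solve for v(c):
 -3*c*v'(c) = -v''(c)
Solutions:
 v(c) = C1 + C2*erfi(sqrt(6)*c/2)


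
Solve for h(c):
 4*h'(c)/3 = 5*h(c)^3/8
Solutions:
 h(c) = -4*sqrt(-1/(C1 + 15*c))
 h(c) = 4*sqrt(-1/(C1 + 15*c))


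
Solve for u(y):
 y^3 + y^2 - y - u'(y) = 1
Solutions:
 u(y) = C1 + y^4/4 + y^3/3 - y^2/2 - y


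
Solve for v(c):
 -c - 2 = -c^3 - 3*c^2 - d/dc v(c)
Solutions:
 v(c) = C1 - c^4/4 - c^3 + c^2/2 + 2*c


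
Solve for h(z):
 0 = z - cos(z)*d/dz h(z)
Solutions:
 h(z) = C1 + Integral(z/cos(z), z)


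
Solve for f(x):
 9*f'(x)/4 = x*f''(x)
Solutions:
 f(x) = C1 + C2*x^(13/4)


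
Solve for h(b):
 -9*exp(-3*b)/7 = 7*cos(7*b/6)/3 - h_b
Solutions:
 h(b) = C1 + 2*sin(7*b/6) - 3*exp(-3*b)/7


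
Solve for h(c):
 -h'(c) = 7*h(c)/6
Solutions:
 h(c) = C1*exp(-7*c/6)


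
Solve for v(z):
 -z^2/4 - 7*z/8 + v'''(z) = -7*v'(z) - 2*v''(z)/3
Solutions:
 v(z) = C1 + z^3/84 + 139*z^2/2352 - 265*z/12348 + (C2*sin(sqrt(62)*z/3) + C3*cos(sqrt(62)*z/3))*exp(-z/3)


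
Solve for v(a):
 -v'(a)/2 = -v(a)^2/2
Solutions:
 v(a) = -1/(C1 + a)


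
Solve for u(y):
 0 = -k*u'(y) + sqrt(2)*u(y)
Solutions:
 u(y) = C1*exp(sqrt(2)*y/k)


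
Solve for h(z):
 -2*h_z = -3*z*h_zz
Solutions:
 h(z) = C1 + C2*z^(5/3)


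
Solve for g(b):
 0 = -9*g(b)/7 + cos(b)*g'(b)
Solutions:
 g(b) = C1*(sin(b) + 1)^(9/14)/(sin(b) - 1)^(9/14)


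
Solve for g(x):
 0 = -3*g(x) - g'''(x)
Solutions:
 g(x) = C3*exp(-3^(1/3)*x) + (C1*sin(3^(5/6)*x/2) + C2*cos(3^(5/6)*x/2))*exp(3^(1/3)*x/2)


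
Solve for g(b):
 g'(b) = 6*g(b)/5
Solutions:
 g(b) = C1*exp(6*b/5)


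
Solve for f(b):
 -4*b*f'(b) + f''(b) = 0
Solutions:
 f(b) = C1 + C2*erfi(sqrt(2)*b)


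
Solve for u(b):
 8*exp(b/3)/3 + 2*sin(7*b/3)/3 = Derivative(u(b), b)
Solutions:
 u(b) = C1 + 8*exp(b/3) - 2*cos(7*b/3)/7


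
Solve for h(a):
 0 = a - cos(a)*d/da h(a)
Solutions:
 h(a) = C1 + Integral(a/cos(a), a)


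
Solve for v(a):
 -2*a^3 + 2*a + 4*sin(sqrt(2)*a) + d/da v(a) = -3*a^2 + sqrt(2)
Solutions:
 v(a) = C1 + a^4/2 - a^3 - a^2 + sqrt(2)*a + 2*sqrt(2)*cos(sqrt(2)*a)


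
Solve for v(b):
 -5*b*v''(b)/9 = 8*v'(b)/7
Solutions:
 v(b) = C1 + C2/b^(37/35)


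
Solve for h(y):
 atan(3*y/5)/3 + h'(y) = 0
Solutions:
 h(y) = C1 - y*atan(3*y/5)/3 + 5*log(9*y^2 + 25)/18


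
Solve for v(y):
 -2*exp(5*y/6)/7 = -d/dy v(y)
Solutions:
 v(y) = C1 + 12*exp(5*y/6)/35


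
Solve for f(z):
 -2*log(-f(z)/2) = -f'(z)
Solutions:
 -Integral(1/(log(-_y) - log(2)), (_y, f(z)))/2 = C1 - z


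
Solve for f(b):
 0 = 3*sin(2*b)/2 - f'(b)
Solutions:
 f(b) = C1 - 3*cos(2*b)/4


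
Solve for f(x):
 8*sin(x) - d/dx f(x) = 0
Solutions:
 f(x) = C1 - 8*cos(x)


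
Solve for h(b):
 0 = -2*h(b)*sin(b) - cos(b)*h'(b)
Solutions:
 h(b) = C1*cos(b)^2


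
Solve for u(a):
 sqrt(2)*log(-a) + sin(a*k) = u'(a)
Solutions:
 u(a) = C1 + sqrt(2)*a*(log(-a) - 1) + Piecewise((-cos(a*k)/k, Ne(k, 0)), (0, True))


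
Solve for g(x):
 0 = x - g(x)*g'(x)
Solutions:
 g(x) = -sqrt(C1 + x^2)
 g(x) = sqrt(C1 + x^2)


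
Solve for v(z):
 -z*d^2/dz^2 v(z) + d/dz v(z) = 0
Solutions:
 v(z) = C1 + C2*z^2


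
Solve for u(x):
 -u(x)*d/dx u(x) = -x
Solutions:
 u(x) = -sqrt(C1 + x^2)
 u(x) = sqrt(C1 + x^2)


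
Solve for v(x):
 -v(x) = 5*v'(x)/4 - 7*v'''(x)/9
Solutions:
 v(x) = C1*exp(-21^(1/3)*x*(5*21^(1/3)/(sqrt(4431) + 84)^(1/3) + (sqrt(4431) + 84)^(1/3))/28)*sin(3^(1/6)*7^(1/3)*x*(-3^(2/3)*(sqrt(4431) + 84)^(1/3) + 15*7^(1/3)/(sqrt(4431) + 84)^(1/3))/28) + C2*exp(-21^(1/3)*x*(5*21^(1/3)/(sqrt(4431) + 84)^(1/3) + (sqrt(4431) + 84)^(1/3))/28)*cos(3^(1/6)*7^(1/3)*x*(-3^(2/3)*(sqrt(4431) + 84)^(1/3) + 15*7^(1/3)/(sqrt(4431) + 84)^(1/3))/28) + C3*exp(21^(1/3)*x*(5*21^(1/3)/(sqrt(4431) + 84)^(1/3) + (sqrt(4431) + 84)^(1/3))/14)


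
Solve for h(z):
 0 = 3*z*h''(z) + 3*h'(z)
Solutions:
 h(z) = C1 + C2*log(z)


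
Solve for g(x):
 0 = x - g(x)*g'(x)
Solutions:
 g(x) = -sqrt(C1 + x^2)
 g(x) = sqrt(C1 + x^2)


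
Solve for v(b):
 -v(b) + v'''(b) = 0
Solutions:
 v(b) = C3*exp(b) + (C1*sin(sqrt(3)*b/2) + C2*cos(sqrt(3)*b/2))*exp(-b/2)


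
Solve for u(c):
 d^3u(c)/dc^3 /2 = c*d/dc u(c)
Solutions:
 u(c) = C1 + Integral(C2*airyai(2^(1/3)*c) + C3*airybi(2^(1/3)*c), c)


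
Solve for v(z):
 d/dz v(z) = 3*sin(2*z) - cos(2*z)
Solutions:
 v(z) = C1 - sin(2*z)/2 - 3*cos(2*z)/2


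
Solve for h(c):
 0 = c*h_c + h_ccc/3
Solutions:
 h(c) = C1 + Integral(C2*airyai(-3^(1/3)*c) + C3*airybi(-3^(1/3)*c), c)


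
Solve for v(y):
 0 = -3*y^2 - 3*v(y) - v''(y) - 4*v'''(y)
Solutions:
 v(y) = C3*exp(-y) - y^2 + (C1*sin(sqrt(39)*y/8) + C2*cos(sqrt(39)*y/8))*exp(3*y/8) + 2/3


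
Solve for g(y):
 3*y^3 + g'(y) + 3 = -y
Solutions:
 g(y) = C1 - 3*y^4/4 - y^2/2 - 3*y


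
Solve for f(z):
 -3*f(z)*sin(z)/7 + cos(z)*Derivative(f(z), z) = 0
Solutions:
 f(z) = C1/cos(z)^(3/7)


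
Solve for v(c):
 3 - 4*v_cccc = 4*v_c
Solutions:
 v(c) = C1 + C4*exp(-c) + 3*c/4 + (C2*sin(sqrt(3)*c/2) + C3*cos(sqrt(3)*c/2))*exp(c/2)


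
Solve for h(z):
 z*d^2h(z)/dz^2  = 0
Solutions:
 h(z) = C1 + C2*z


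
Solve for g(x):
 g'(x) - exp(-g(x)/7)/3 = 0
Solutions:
 g(x) = 7*log(C1 + x/21)


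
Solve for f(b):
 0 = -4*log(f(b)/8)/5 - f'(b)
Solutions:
 -5*Integral(1/(-log(_y) + 3*log(2)), (_y, f(b)))/4 = C1 - b


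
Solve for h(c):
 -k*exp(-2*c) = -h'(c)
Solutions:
 h(c) = C1 - k*exp(-2*c)/2


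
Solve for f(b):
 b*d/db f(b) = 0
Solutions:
 f(b) = C1


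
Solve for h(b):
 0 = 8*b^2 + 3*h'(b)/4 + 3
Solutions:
 h(b) = C1 - 32*b^3/9 - 4*b


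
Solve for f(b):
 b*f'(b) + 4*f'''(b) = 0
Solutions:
 f(b) = C1 + Integral(C2*airyai(-2^(1/3)*b/2) + C3*airybi(-2^(1/3)*b/2), b)


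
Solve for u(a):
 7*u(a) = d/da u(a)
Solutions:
 u(a) = C1*exp(7*a)


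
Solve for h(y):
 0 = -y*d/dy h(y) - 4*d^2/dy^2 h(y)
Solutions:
 h(y) = C1 + C2*erf(sqrt(2)*y/4)


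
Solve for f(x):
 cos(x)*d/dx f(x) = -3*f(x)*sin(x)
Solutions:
 f(x) = C1*cos(x)^3


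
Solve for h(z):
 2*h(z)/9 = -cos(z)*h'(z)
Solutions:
 h(z) = C1*(sin(z) - 1)^(1/9)/(sin(z) + 1)^(1/9)


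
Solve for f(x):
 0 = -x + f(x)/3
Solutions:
 f(x) = 3*x


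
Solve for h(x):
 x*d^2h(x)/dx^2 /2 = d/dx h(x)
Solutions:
 h(x) = C1 + C2*x^3


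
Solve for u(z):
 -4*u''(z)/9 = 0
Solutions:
 u(z) = C1 + C2*z


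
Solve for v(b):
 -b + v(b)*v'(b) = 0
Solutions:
 v(b) = -sqrt(C1 + b^2)
 v(b) = sqrt(C1 + b^2)


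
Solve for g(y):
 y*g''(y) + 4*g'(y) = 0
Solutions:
 g(y) = C1 + C2/y^3


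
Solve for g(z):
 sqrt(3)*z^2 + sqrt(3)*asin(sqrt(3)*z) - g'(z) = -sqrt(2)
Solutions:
 g(z) = C1 + sqrt(3)*z^3/3 + sqrt(2)*z + sqrt(3)*(z*asin(sqrt(3)*z) + sqrt(3)*sqrt(1 - 3*z^2)/3)


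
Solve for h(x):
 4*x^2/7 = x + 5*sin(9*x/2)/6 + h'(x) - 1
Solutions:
 h(x) = C1 + 4*x^3/21 - x^2/2 + x + 5*cos(9*x/2)/27


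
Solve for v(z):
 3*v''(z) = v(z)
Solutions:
 v(z) = C1*exp(-sqrt(3)*z/3) + C2*exp(sqrt(3)*z/3)


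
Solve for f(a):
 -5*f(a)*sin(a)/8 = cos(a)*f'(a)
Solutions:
 f(a) = C1*cos(a)^(5/8)


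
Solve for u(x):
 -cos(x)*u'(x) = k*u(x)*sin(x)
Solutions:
 u(x) = C1*exp(k*log(cos(x)))


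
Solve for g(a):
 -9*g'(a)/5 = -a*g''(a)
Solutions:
 g(a) = C1 + C2*a^(14/5)


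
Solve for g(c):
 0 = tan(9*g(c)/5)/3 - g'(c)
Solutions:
 g(c) = -5*asin(C1*exp(3*c/5))/9 + 5*pi/9
 g(c) = 5*asin(C1*exp(3*c/5))/9


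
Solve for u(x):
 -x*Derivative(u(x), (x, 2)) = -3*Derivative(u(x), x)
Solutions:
 u(x) = C1 + C2*x^4


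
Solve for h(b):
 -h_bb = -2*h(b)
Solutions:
 h(b) = C1*exp(-sqrt(2)*b) + C2*exp(sqrt(2)*b)


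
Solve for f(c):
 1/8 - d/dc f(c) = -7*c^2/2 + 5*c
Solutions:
 f(c) = C1 + 7*c^3/6 - 5*c^2/2 + c/8


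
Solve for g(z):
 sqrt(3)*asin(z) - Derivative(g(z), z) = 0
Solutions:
 g(z) = C1 + sqrt(3)*(z*asin(z) + sqrt(1 - z^2))


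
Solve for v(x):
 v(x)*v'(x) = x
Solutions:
 v(x) = -sqrt(C1 + x^2)
 v(x) = sqrt(C1 + x^2)


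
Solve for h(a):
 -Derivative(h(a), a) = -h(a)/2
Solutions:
 h(a) = C1*exp(a/2)


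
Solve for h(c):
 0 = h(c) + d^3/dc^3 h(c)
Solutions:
 h(c) = C3*exp(-c) + (C1*sin(sqrt(3)*c/2) + C2*cos(sqrt(3)*c/2))*exp(c/2)


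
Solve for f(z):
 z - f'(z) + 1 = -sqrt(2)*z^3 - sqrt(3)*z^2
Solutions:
 f(z) = C1 + sqrt(2)*z^4/4 + sqrt(3)*z^3/3 + z^2/2 + z


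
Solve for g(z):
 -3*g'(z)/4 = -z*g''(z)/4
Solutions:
 g(z) = C1 + C2*z^4


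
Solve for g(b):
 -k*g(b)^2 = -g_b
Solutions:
 g(b) = -1/(C1 + b*k)


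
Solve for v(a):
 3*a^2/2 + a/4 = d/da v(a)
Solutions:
 v(a) = C1 + a^3/2 + a^2/8


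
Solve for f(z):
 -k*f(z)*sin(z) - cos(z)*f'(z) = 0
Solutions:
 f(z) = C1*exp(k*log(cos(z)))


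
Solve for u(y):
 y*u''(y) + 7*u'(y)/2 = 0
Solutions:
 u(y) = C1 + C2/y^(5/2)


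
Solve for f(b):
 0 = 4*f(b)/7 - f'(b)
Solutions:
 f(b) = C1*exp(4*b/7)


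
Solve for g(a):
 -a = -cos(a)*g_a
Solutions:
 g(a) = C1 + Integral(a/cos(a), a)


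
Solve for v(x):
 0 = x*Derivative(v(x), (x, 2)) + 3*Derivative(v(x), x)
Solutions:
 v(x) = C1 + C2/x^2


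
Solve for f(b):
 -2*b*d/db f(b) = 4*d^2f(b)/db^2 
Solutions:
 f(b) = C1 + C2*erf(b/2)


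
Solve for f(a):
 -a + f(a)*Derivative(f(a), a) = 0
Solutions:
 f(a) = -sqrt(C1 + a^2)
 f(a) = sqrt(C1 + a^2)


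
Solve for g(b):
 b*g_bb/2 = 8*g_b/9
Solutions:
 g(b) = C1 + C2*b^(25/9)


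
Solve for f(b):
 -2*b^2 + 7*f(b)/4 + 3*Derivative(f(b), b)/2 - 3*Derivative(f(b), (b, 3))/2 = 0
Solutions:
 f(b) = C1*exp(-6^(1/3)*b*(2*6^(1/3)/(sqrt(393) + 21)^(1/3) + (sqrt(393) + 21)^(1/3))/12)*sin(2^(1/3)*3^(1/6)*b*(-3^(2/3)*(sqrt(393) + 21)^(1/3) + 6*2^(1/3)/(sqrt(393) + 21)^(1/3))/12) + C2*exp(-6^(1/3)*b*(2*6^(1/3)/(sqrt(393) + 21)^(1/3) + (sqrt(393) + 21)^(1/3))/12)*cos(2^(1/3)*3^(1/6)*b*(-3^(2/3)*(sqrt(393) + 21)^(1/3) + 6*2^(1/3)/(sqrt(393) + 21)^(1/3))/12) + C3*exp(6^(1/3)*b*(2*6^(1/3)/(sqrt(393) + 21)^(1/3) + (sqrt(393) + 21)^(1/3))/6) + 8*b^2/7 - 96*b/49 + 576/343


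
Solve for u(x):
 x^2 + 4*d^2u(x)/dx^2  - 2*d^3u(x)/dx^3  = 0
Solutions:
 u(x) = C1 + C2*x + C3*exp(2*x) - x^4/48 - x^3/24 - x^2/16


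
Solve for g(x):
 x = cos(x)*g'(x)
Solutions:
 g(x) = C1 + Integral(x/cos(x), x)


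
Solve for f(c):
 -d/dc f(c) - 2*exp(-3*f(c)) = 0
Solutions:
 f(c) = log(C1 - 6*c)/3
 f(c) = log((-3^(1/3) - 3^(5/6)*I)*(C1 - 2*c)^(1/3)/2)
 f(c) = log((-3^(1/3) + 3^(5/6)*I)*(C1 - 2*c)^(1/3)/2)


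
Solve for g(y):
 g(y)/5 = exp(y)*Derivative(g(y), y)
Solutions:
 g(y) = C1*exp(-exp(-y)/5)


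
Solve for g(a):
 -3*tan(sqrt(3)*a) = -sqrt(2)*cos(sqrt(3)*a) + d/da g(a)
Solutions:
 g(a) = C1 + sqrt(3)*log(cos(sqrt(3)*a)) + sqrt(6)*sin(sqrt(3)*a)/3


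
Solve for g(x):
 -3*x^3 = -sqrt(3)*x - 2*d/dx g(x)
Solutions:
 g(x) = C1 + 3*x^4/8 - sqrt(3)*x^2/4


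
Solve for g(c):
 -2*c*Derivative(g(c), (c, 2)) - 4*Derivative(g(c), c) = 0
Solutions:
 g(c) = C1 + C2/c


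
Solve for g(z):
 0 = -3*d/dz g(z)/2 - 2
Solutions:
 g(z) = C1 - 4*z/3


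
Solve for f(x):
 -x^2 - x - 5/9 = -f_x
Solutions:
 f(x) = C1 + x^3/3 + x^2/2 + 5*x/9


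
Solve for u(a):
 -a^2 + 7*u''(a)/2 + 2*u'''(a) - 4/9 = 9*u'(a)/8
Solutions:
 u(a) = C1 + C2*exp(a*(-7 + sqrt(85))/8) + C3*exp(-a*(7 + sqrt(85))/8) - 8*a^3/27 - 224*a^2/81 - 15136*a/729


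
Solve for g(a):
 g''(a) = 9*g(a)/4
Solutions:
 g(a) = C1*exp(-3*a/2) + C2*exp(3*a/2)


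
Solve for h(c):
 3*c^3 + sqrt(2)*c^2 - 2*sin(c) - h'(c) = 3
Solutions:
 h(c) = C1 + 3*c^4/4 + sqrt(2)*c^3/3 - 3*c + 2*cos(c)


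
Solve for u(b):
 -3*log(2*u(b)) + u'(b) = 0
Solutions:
 -Integral(1/(log(_y) + log(2)), (_y, u(b)))/3 = C1 - b


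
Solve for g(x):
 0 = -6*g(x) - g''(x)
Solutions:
 g(x) = C1*sin(sqrt(6)*x) + C2*cos(sqrt(6)*x)


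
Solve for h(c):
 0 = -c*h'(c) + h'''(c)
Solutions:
 h(c) = C1 + Integral(C2*airyai(c) + C3*airybi(c), c)


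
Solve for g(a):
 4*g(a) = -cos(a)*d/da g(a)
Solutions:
 g(a) = C1*(sin(a)^2 - 2*sin(a) + 1)/(sin(a)^2 + 2*sin(a) + 1)


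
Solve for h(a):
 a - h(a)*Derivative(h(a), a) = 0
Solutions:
 h(a) = -sqrt(C1 + a^2)
 h(a) = sqrt(C1 + a^2)


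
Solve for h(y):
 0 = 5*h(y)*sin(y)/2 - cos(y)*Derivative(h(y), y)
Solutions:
 h(y) = C1/cos(y)^(5/2)


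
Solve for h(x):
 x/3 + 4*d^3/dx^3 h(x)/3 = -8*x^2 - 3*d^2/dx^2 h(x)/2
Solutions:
 h(x) = C1 + C2*x + C3*exp(-9*x/8) - 4*x^4/9 + 125*x^3/81 - 1000*x^2/243


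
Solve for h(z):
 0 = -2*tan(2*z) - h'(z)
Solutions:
 h(z) = C1 + log(cos(2*z))


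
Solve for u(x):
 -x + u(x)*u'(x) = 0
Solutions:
 u(x) = -sqrt(C1 + x^2)
 u(x) = sqrt(C1 + x^2)


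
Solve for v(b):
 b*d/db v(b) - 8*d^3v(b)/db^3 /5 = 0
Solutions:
 v(b) = C1 + Integral(C2*airyai(5^(1/3)*b/2) + C3*airybi(5^(1/3)*b/2), b)


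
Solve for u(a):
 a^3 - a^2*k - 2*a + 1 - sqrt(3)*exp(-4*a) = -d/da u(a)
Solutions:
 u(a) = C1 - a^4/4 + a^3*k/3 + a^2 - a - sqrt(3)*exp(-4*a)/4


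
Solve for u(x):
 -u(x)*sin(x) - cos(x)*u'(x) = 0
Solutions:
 u(x) = C1*cos(x)


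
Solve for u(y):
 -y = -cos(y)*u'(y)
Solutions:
 u(y) = C1 + Integral(y/cos(y), y)


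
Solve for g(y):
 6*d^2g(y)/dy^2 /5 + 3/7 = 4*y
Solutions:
 g(y) = C1 + C2*y + 5*y^3/9 - 5*y^2/28


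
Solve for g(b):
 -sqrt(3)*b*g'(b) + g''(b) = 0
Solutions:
 g(b) = C1 + C2*erfi(sqrt(2)*3^(1/4)*b/2)


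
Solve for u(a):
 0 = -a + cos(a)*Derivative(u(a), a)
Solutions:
 u(a) = C1 + Integral(a/cos(a), a)


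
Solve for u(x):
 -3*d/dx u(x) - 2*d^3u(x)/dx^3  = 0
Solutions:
 u(x) = C1 + C2*sin(sqrt(6)*x/2) + C3*cos(sqrt(6)*x/2)


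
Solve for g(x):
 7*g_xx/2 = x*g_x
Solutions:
 g(x) = C1 + C2*erfi(sqrt(7)*x/7)


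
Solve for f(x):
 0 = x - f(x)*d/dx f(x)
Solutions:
 f(x) = -sqrt(C1 + x^2)
 f(x) = sqrt(C1 + x^2)


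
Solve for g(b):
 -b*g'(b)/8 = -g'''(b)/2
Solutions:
 g(b) = C1 + Integral(C2*airyai(2^(1/3)*b/2) + C3*airybi(2^(1/3)*b/2), b)


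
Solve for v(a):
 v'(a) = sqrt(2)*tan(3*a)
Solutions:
 v(a) = C1 - sqrt(2)*log(cos(3*a))/3


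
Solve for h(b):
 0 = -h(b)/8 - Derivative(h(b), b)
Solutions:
 h(b) = C1*exp(-b/8)


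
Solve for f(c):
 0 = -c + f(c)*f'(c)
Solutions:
 f(c) = -sqrt(C1 + c^2)
 f(c) = sqrt(C1 + c^2)


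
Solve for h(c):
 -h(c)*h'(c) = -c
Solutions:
 h(c) = -sqrt(C1 + c^2)
 h(c) = sqrt(C1 + c^2)


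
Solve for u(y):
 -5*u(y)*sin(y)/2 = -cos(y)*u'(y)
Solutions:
 u(y) = C1/cos(y)^(5/2)


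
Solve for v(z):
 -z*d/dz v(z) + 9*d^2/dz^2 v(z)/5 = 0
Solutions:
 v(z) = C1 + C2*erfi(sqrt(10)*z/6)


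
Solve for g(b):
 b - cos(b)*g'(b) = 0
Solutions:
 g(b) = C1 + Integral(b/cos(b), b)


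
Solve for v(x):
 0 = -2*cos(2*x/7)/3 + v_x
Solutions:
 v(x) = C1 + 7*sin(2*x/7)/3


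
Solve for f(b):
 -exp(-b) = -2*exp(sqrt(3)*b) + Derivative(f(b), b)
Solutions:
 f(b) = C1 + 2*sqrt(3)*exp(sqrt(3)*b)/3 + exp(-b)


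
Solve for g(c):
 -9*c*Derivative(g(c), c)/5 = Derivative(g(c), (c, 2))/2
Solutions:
 g(c) = C1 + C2*erf(3*sqrt(5)*c/5)


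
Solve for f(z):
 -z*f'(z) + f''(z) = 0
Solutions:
 f(z) = C1 + C2*erfi(sqrt(2)*z/2)


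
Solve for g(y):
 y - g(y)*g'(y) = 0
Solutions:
 g(y) = -sqrt(C1 + y^2)
 g(y) = sqrt(C1 + y^2)


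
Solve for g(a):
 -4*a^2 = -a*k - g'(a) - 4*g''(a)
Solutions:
 g(a) = C1 + C2*exp(-a/4) + 4*a^3/3 - a^2*k/2 - 16*a^2 + 4*a*k + 128*a


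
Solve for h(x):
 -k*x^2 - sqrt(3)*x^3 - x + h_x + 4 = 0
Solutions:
 h(x) = C1 + k*x^3/3 + sqrt(3)*x^4/4 + x^2/2 - 4*x


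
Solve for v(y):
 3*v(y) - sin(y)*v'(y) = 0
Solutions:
 v(y) = C1*(cos(y) - 1)^(3/2)/(cos(y) + 1)^(3/2)


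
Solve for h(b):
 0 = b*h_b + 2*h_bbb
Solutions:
 h(b) = C1 + Integral(C2*airyai(-2^(2/3)*b/2) + C3*airybi(-2^(2/3)*b/2), b)


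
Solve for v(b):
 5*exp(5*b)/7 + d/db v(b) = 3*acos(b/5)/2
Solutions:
 v(b) = C1 + 3*b*acos(b/5)/2 - 3*sqrt(25 - b^2)/2 - exp(5*b)/7


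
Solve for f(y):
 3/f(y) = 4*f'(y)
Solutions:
 f(y) = -sqrt(C1 + 6*y)/2
 f(y) = sqrt(C1 + 6*y)/2


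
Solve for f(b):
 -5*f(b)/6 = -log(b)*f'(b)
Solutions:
 f(b) = C1*exp(5*li(b)/6)


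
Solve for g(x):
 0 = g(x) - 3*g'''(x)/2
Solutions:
 g(x) = C3*exp(2^(1/3)*3^(2/3)*x/3) + (C1*sin(2^(1/3)*3^(1/6)*x/2) + C2*cos(2^(1/3)*3^(1/6)*x/2))*exp(-2^(1/3)*3^(2/3)*x/6)


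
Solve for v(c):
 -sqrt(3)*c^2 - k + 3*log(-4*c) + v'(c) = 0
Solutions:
 v(c) = C1 + sqrt(3)*c^3/3 + c*(k - 6*log(2) + 3) - 3*c*log(-c)


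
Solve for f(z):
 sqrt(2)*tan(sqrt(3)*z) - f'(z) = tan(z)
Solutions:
 f(z) = C1 + log(cos(z)) - sqrt(6)*log(cos(sqrt(3)*z))/3


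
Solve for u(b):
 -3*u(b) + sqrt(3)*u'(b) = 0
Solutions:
 u(b) = C1*exp(sqrt(3)*b)


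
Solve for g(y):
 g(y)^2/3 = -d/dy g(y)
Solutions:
 g(y) = 3/(C1 + y)


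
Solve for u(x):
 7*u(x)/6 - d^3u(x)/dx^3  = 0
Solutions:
 u(x) = C3*exp(6^(2/3)*7^(1/3)*x/6) + (C1*sin(2^(2/3)*3^(1/6)*7^(1/3)*x/4) + C2*cos(2^(2/3)*3^(1/6)*7^(1/3)*x/4))*exp(-6^(2/3)*7^(1/3)*x/12)


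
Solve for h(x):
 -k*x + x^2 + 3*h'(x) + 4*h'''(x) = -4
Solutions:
 h(x) = C1 + C2*sin(sqrt(3)*x/2) + C3*cos(sqrt(3)*x/2) + k*x^2/6 - x^3/9 - 4*x/9


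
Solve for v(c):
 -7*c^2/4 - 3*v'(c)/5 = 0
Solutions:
 v(c) = C1 - 35*c^3/36


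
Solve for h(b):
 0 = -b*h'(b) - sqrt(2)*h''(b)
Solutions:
 h(b) = C1 + C2*erf(2^(1/4)*b/2)


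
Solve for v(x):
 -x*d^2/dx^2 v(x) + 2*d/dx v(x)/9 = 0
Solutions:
 v(x) = C1 + C2*x^(11/9)


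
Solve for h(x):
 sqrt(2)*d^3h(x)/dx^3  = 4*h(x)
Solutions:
 h(x) = C3*exp(sqrt(2)*x) + (C1*sin(sqrt(6)*x/2) + C2*cos(sqrt(6)*x/2))*exp(-sqrt(2)*x/2)


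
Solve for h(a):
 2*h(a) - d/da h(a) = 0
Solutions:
 h(a) = C1*exp(2*a)


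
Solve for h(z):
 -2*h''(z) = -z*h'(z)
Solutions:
 h(z) = C1 + C2*erfi(z/2)


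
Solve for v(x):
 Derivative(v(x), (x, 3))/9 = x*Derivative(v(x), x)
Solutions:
 v(x) = C1 + Integral(C2*airyai(3^(2/3)*x) + C3*airybi(3^(2/3)*x), x)


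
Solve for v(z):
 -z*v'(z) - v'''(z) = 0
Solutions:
 v(z) = C1 + Integral(C2*airyai(-z) + C3*airybi(-z), z)


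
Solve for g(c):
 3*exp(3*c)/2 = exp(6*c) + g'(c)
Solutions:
 g(c) = C1 - exp(6*c)/6 + exp(3*c)/2


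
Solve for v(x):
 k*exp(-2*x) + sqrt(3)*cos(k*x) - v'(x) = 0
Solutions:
 v(x) = C1 - k*exp(-2*x)/2 + sqrt(3)*sin(k*x)/k


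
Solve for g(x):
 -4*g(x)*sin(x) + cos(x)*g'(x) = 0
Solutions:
 g(x) = C1/cos(x)^4


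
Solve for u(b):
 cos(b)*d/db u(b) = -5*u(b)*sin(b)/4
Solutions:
 u(b) = C1*cos(b)^(5/4)


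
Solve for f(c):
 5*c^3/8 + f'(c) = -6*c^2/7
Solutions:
 f(c) = C1 - 5*c^4/32 - 2*c^3/7


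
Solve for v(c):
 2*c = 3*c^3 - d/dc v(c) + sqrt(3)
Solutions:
 v(c) = C1 + 3*c^4/4 - c^2 + sqrt(3)*c


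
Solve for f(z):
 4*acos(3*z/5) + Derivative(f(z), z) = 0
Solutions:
 f(z) = C1 - 4*z*acos(3*z/5) + 4*sqrt(25 - 9*z^2)/3


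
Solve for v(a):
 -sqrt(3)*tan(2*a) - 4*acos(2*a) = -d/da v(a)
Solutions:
 v(a) = C1 + 4*a*acos(2*a) - 2*sqrt(1 - 4*a^2) - sqrt(3)*log(cos(2*a))/2


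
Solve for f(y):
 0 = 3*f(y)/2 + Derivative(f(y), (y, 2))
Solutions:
 f(y) = C1*sin(sqrt(6)*y/2) + C2*cos(sqrt(6)*y/2)


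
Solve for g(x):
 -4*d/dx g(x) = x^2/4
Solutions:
 g(x) = C1 - x^3/48


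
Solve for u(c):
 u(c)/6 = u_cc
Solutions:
 u(c) = C1*exp(-sqrt(6)*c/6) + C2*exp(sqrt(6)*c/6)


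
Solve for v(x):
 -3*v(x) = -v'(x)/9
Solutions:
 v(x) = C1*exp(27*x)


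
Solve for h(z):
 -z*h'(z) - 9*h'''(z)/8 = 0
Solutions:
 h(z) = C1 + Integral(C2*airyai(-2*3^(1/3)*z/3) + C3*airybi(-2*3^(1/3)*z/3), z)


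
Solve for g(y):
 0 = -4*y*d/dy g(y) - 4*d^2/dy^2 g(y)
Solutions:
 g(y) = C1 + C2*erf(sqrt(2)*y/2)


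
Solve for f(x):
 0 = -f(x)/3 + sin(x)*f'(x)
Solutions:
 f(x) = C1*(cos(x) - 1)^(1/6)/(cos(x) + 1)^(1/6)


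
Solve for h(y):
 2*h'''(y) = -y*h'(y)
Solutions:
 h(y) = C1 + Integral(C2*airyai(-2^(2/3)*y/2) + C3*airybi(-2^(2/3)*y/2), y)


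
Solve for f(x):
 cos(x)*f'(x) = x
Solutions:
 f(x) = C1 + Integral(x/cos(x), x)


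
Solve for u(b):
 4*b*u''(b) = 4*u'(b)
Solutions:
 u(b) = C1 + C2*b^2


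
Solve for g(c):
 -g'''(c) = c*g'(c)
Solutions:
 g(c) = C1 + Integral(C2*airyai(-c) + C3*airybi(-c), c)


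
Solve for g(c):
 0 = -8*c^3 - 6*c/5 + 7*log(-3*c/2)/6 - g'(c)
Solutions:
 g(c) = C1 - 2*c^4 - 3*c^2/5 + 7*c*log(-c)/6 + 7*c*(-1 - log(2) + log(3))/6


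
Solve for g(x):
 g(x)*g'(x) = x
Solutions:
 g(x) = -sqrt(C1 + x^2)
 g(x) = sqrt(C1 + x^2)


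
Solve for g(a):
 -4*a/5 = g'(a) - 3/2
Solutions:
 g(a) = C1 - 2*a^2/5 + 3*a/2


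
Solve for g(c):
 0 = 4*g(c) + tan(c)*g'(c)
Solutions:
 g(c) = C1/sin(c)^4


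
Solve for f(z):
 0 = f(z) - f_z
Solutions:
 f(z) = C1*exp(z)


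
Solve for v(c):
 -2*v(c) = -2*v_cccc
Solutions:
 v(c) = C1*exp(-c) + C2*exp(c) + C3*sin(c) + C4*cos(c)


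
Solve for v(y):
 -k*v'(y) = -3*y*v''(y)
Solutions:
 v(y) = C1 + y^(re(k)/3 + 1)*(C2*sin(log(y)*Abs(im(k))/3) + C3*cos(log(y)*im(k)/3))


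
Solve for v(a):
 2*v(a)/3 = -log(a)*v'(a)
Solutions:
 v(a) = C1*exp(-2*li(a)/3)


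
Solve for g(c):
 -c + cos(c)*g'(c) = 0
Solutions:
 g(c) = C1 + Integral(c/cos(c), c)


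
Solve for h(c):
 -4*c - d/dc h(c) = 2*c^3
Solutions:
 h(c) = C1 - c^4/2 - 2*c^2


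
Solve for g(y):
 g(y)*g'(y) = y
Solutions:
 g(y) = -sqrt(C1 + y^2)
 g(y) = sqrt(C1 + y^2)


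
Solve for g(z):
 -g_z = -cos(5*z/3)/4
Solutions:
 g(z) = C1 + 3*sin(5*z/3)/20


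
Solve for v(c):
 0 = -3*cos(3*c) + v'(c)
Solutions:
 v(c) = C1 + sin(3*c)


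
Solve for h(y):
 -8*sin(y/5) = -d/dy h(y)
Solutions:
 h(y) = C1 - 40*cos(y/5)


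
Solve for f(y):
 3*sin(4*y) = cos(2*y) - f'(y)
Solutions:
 f(y) = C1 + sin(2*y)/2 + 3*cos(4*y)/4


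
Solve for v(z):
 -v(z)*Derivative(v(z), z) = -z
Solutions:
 v(z) = -sqrt(C1 + z^2)
 v(z) = sqrt(C1 + z^2)


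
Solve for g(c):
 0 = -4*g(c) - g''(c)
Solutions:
 g(c) = C1*sin(2*c) + C2*cos(2*c)


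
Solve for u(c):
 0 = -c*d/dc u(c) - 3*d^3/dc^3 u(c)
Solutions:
 u(c) = C1 + Integral(C2*airyai(-3^(2/3)*c/3) + C3*airybi(-3^(2/3)*c/3), c)


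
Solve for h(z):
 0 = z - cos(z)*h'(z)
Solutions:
 h(z) = C1 + Integral(z/cos(z), z)


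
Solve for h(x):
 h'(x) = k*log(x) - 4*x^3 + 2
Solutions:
 h(x) = C1 + k*x*log(x) - k*x - x^4 + 2*x


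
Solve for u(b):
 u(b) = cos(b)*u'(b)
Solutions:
 u(b) = C1*sqrt(sin(b) + 1)/sqrt(sin(b) - 1)


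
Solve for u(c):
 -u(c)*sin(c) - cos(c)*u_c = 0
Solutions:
 u(c) = C1*cos(c)


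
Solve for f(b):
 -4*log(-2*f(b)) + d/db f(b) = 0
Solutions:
 -Integral(1/(log(-_y) + log(2)), (_y, f(b)))/4 = C1 - b


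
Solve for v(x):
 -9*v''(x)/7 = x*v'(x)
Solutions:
 v(x) = C1 + C2*erf(sqrt(14)*x/6)


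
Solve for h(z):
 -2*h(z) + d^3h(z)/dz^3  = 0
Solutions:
 h(z) = C3*exp(2^(1/3)*z) + (C1*sin(2^(1/3)*sqrt(3)*z/2) + C2*cos(2^(1/3)*sqrt(3)*z/2))*exp(-2^(1/3)*z/2)
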